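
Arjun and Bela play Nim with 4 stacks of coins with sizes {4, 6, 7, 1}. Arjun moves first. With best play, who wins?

Write each in binary and XOR column by column:
  100  (4)
  110  (6)
  111  (7)
  001  (1)
  ---
  100  (4)
The nim-sum is 4 ≠ 0, so this is an N-position: the player to move can win; Arjun has a winning move.

Arjun wins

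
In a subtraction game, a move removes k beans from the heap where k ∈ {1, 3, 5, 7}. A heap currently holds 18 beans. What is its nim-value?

Compute g(0), g(1), … for moves {1, 3, 5, 7}:
k:     0  1  2  3  4  5  6  7  8  9 10 11 12 13 14 15 16 17 18
g(k):  0  1  0  1  0  1  0  1  0  1  0  1  0  1  0  1  0  1  0
So g(18) = 0.

0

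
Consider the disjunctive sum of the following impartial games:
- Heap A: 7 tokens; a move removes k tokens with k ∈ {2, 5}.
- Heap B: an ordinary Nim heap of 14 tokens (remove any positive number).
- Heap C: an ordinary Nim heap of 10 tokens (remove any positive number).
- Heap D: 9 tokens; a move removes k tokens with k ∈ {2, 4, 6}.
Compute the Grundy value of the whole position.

For heap A, compute g(0), g(1), … with moves {2, 5}:
g(0) = mex{} = 0
g(1) = mex{} = 0
g(2) = mex{0} = 1
g(3) = mex{0} = 1
g(4) = mex{1} = 0
g(5) = mex{0,1} = 2
g(6) = mex{0} = 1
g(7) = mex{1,2} = 0
So g(7) = 0.
Heap B is a plain Nim heap of size 14, so its Grundy value is 14.
Heap C is a plain Nim heap of size 10, so its Grundy value is 10.
Grundy values for heap D (subtraction set {2, 4, 6}):
g(0) = mex{} = 0
g(1) = mex{} = 0
g(2) = mex{0} = 1
g(3) = mex{0} = 1
g(4) = mex{0,1} = 2
g(5) = mex{0,1} = 2
g(6) = mex{0,1,2} = 3
g(7) = mex{0,1,2} = 3
g(8) = mex{1,2,3} = 0
g(9) = mex{1,2,3} = 0
So g(9) = 0.
The value of a disjunctive sum is the nim-sum of the parts.
Combined value = 0 XOR 14 XOR 10 XOR 0 = 4.

4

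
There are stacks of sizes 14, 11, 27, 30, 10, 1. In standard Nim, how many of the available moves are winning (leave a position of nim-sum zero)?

Nim-sum: 14 XOR 11 XOR 27 XOR 30 XOR 10 XOR 1 = 11.
The overall nim-sum is X = 11. A stack of size p has a winning move iff p XOR X < p (reduce it to p XOR X).
  14: 14 XOR 11 = 5 < 14 — winning move (to 5).
  11: 11 XOR 11 = 0 < 11 — winning move (to 0).
  27: 27 XOR 11 = 16 < 27 — winning move (to 16).
  30: 30 XOR 11 = 21 < 30 — winning move (to 21).
  10: 10 XOR 11 = 1 < 10 — winning move (to 1).
  1: 1 XOR 11 = 10 ≥ 1 — no move.
That gives 5 winning moves.

5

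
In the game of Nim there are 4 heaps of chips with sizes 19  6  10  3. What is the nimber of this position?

Write each in binary and XOR column by column:
  10011  (19)
  00110  (6)
  01010  (10)
  00011  (3)
  -----
  11100  (28)

28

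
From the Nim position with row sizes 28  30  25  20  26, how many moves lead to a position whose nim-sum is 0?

5

Compute the nim-sum pairwise:
28 ⊕ 30 = 2
2 ⊕ 25 = 27
27 ⊕ 20 = 15
15 ⊕ 26 = 21
The overall nim-sum is X = 21. A row of size p has a winning move iff p XOR X < p (reduce it to p XOR X).
  28: 28 XOR 21 = 9 < 28 — winning move (to 9).
  30: 30 XOR 21 = 11 < 30 — winning move (to 11).
  25: 25 XOR 21 = 12 < 25 — winning move (to 12).
  20: 20 XOR 21 = 1 < 20 — winning move (to 1).
  26: 26 XOR 21 = 15 < 26 — winning move (to 15).
That gives 5 winning moves.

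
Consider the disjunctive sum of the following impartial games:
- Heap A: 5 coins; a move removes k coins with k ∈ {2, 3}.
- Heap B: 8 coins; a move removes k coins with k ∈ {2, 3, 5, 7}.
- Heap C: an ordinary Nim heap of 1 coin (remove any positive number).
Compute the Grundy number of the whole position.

5

Build the Grundy sequence for heap A with g(k) = mex{g(k−s) : s ∈ {2, 3}, s ≤ k}:
k:     0  1  2  3  4  5
g(k):  0  0  1  1  2  0
So g(5) = 0.
Grundy values for heap B (subtraction set {2, 3, 5, 7}):
g(0) = mex{} = 0
g(1) = mex{} = 0
g(2) = mex{0} = 1
g(3) = mex{0} = 1
g(4) = mex{0,1} = 2
g(5) = mex{0,1} = 2
g(6) = mex{0,1,2} = 3
g(7) = mex{0,1,2} = 3
g(8) = mex{0,1,2,3} = 4
So g(8) = 4.
Heap C is a plain Nim heap of size 1, so its Grundy value is 1.
The value of a disjunctive sum is the nim-sum of the parts.
Combined value = 0 XOR 4 XOR 1 = 5.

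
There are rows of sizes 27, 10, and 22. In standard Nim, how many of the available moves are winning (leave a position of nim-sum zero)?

1

Write each in binary and XOR column by column:
  11011  (27)
  01010  (10)
  10110  (22)
  -----
  00111  (7)
The overall nim-sum is X = 7. A row of size p has a winning move iff p XOR X < p (reduce it to p XOR X).
  27: 27 XOR 7 = 28 ≥ 27 — no move.
  10: 10 XOR 7 = 13 ≥ 10 — no move.
  22: 22 XOR 7 = 17 < 22 — winning move (to 17).
That gives 1 winning move.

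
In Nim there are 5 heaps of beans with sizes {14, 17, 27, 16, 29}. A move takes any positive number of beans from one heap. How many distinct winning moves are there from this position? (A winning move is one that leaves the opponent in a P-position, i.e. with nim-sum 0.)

Compute the nim-sum pairwise:
14 ⊕ 17 = 31
31 ⊕ 27 = 4
4 ⊕ 16 = 20
20 ⊕ 29 = 9
The overall nim-sum is X = 9. A heap of size p has a winning move iff p XOR X < p (reduce it to p XOR X).
  14: 14 XOR 9 = 7 < 14 — winning move (to 7).
  17: 17 XOR 9 = 24 ≥ 17 — no move.
  27: 27 XOR 9 = 18 < 27 — winning move (to 18).
  16: 16 XOR 9 = 25 ≥ 16 — no move.
  29: 29 XOR 9 = 20 < 29 — winning move (to 20).
That gives 3 winning moves.

3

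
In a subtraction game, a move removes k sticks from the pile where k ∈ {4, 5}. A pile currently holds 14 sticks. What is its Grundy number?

1

Build the Grundy sequence with g(k) = mex{g(k−s) : s ∈ {4, 5}, s ≤ k}:
g(0) = mex{} = 0
g(1) = mex{} = 0
g(2) = mex{} = 0
g(3) = mex{} = 0
g(4) = mex{0} = 1
g(5) = mex{0} = 1
g(6) = mex{0} = 1
g(7) = mex{0} = 1
g(8) = mex{0,1} = 2
g(9) = mex{1} = 0
g(10) = mex{1} = 0
g(11) = mex{1} = 0
g(12) = mex{1,2} = 0
g(13) = mex{0,2} = 1
g(14) = mex{0} = 1
So g(14) = 1.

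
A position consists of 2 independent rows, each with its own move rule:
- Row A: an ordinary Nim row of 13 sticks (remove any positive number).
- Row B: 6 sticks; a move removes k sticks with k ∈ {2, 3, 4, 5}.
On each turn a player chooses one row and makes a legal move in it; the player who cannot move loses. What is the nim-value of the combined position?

Row A is a plain Nim row of size 13, so its Grundy value is 13.
Build the Grundy sequence for row B with g(k) = mex{g(k−s) : s ∈ {2, 3, 4, 5}, s ≤ k}:
g(0) = mex{} = 0
g(1) = mex{} = 0
g(2) = mex{0} = 1
g(3) = mex{0} = 1
g(4) = mex{0,1} = 2
g(5) = mex{0,1} = 2
g(6) = mex{0,1,2} = 3
So g(6) = 3.
The value of a disjunctive sum is the nim-sum of the parts.
Combined value = 13 ⊕ 3 = 14.

14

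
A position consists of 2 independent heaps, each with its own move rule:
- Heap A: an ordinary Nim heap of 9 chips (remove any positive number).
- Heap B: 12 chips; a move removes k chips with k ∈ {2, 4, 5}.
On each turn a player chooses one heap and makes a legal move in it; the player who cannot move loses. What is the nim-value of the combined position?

Heap A is a plain Nim heap of size 9, so its Grundy value is 9.
Build the Grundy sequence for heap B with g(k) = mex{g(k−s) : s ∈ {2, 4, 5}, s ≤ k}:
k:     0  1  2  3  4  5  6  7  8  9 10 11 12
g(k):  0  0  1  1  2  2  3  0  0  1  1  2  2
So g(12) = 2.
The value of a disjunctive sum is the nim-sum of the parts.
Combined value = 9 ⊕ 2 = 11.

11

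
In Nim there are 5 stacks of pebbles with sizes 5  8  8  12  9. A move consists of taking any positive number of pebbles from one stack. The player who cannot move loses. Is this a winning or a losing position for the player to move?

Write each in binary and XOR column by column:
  0101  (5)
  1000  (8)
  1000  (8)
  1100  (12)
  1001  (9)
  ----
  0000  (0)
The nim-sum is 0, so this is a P-position: the player to move is in a losing position under optimal play.

Losing position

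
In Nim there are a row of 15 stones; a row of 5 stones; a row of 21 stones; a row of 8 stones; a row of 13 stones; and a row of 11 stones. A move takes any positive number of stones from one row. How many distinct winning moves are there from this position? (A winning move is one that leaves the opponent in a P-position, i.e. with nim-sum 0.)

Nim-sum: 15 ⊕ 5 ⊕ 21 ⊕ 8 ⊕ 13 ⊕ 11 = 17.
The overall nim-sum is X = 17. A row of size p has a winning move iff p XOR X < p (reduce it to p XOR X).
  15: 15 XOR 17 = 30 ≥ 15 — no move.
  5: 5 XOR 17 = 20 ≥ 5 — no move.
  21: 21 XOR 17 = 4 < 21 — winning move (to 4).
  8: 8 XOR 17 = 25 ≥ 8 — no move.
  13: 13 XOR 17 = 28 ≥ 13 — no move.
  11: 11 XOR 17 = 26 ≥ 11 — no move.
That gives 1 winning move.

1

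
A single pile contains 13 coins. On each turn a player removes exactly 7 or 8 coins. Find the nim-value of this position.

1

Compute g(0), g(1), … for moves {7, 8}:
k:     0  1  2  3  4  5  6  7  8  9 10 11 12 13
g(k):  0  0  0  0  0  0  0  1  1  1  1  1  1  1
So g(13) = 1.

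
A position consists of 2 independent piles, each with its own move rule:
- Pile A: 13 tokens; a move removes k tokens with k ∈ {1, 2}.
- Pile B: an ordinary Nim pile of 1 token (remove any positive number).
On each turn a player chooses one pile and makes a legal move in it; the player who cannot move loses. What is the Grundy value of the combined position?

0

For pile A, compute g(0), g(1), … with moves {1, 2}:
g(0) = mex{} = 0
g(1) = mex{0} = 1
g(2) = mex{0,1} = 2
g(3) = mex{1,2} = 0
g(4) = mex{0,2} = 1
g(5) = mex{0,1} = 2
g(6) = mex{1,2} = 0
g(7) = mex{0,2} = 1
g(8) = mex{0,1} = 2
g(9) = mex{1,2} = 0
g(10) = mex{0,2} = 1
g(11) = mex{0,1} = 2
g(12) = mex{1,2} = 0
g(13) = mex{0,2} = 1
So g(13) = 1.
Pile B is a plain Nim pile of size 1, so its Grundy value is 1.
By the Sprague-Grundy theorem, the Grundy value of a sum of independent games is the XOR of the component values.
Combined value = 1 XOR 1 = 0.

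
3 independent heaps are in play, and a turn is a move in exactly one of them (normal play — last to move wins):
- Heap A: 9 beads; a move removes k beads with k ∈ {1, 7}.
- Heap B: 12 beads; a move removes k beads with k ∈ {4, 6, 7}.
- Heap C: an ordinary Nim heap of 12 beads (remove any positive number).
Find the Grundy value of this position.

For heap A, compute g(0), g(1), … with moves {1, 7}:
k:     0  1  2  3  4  5  6  7  8  9
g(k):  0  1  0  1  0  1  0  1  0  1
So g(9) = 1.
Grundy values for heap B (subtraction set {4, 6, 7}):
k:     0  1  2  3  4  5  6  7  8  9 10 11 12
g(k):  0  0  0  0  1  1  1  1  2  2  2  0  0
So g(12) = 0.
Heap C is a plain Nim heap of size 12, so its Grundy value is 12.
The value of a disjunctive sum is the nim-sum of the parts.
Combined value = 1 ⊕ 0 ⊕ 12 = 13.

13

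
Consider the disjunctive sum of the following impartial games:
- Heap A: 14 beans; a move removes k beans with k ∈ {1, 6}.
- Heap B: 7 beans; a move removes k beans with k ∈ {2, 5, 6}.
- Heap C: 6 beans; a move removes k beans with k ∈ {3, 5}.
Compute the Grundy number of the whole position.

1

Build the Grundy sequence for heap A with g(k) = mex{g(k−s) : s ∈ {1, 6}, s ≤ k}:
g(0) = mex{} = 0
g(1) = mex{0} = 1
g(2) = mex{1} = 0
g(3) = mex{0} = 1
g(4) = mex{1} = 0
g(5) = mex{0} = 1
g(6) = mex{0,1} = 2
g(7) = mex{1,2} = 0
g(8) = mex{0} = 1
g(9) = mex{1} = 0
g(10) = mex{0} = 1
g(11) = mex{1} = 0
g(12) = mex{0,2} = 1
g(13) = mex{0,1} = 2
g(14) = mex{1,2} = 0
So g(14) = 0.
Build the Grundy sequence for heap B with g(k) = mex{g(k−s) : s ∈ {2, 5, 6}, s ≤ k}:
k:     0  1  2  3  4  5  6  7
g(k):  0  0  1  1  0  2  1  3
So g(7) = 3.
Grundy values for heap C (subtraction set {3, 5}):
g(0) = mex{} = 0
g(1) = mex{} = 0
g(2) = mex{} = 0
g(3) = mex{0} = 1
g(4) = mex{0} = 1
g(5) = mex{0} = 1
g(6) = mex{0,1} = 2
So g(6) = 2.
By the Sprague-Grundy theorem, the Grundy value of a sum of independent games is the XOR of the component values.
Combined value = 0 XOR 3 XOR 2 = 1.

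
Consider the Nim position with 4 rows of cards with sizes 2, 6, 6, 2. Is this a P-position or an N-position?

P-position

In binary:
  010  (2)
  110  (6)
  110  (6)
  010  (2)
  ---
  000  (0)
The nim-sum is 0, so this is a P-position: the player to move is in a losing position under optimal play.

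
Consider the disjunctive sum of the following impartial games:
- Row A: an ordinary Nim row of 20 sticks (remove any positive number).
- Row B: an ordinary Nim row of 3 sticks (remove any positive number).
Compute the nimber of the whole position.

Row A is a plain Nim row of size 20, so its Grundy value is 20.
Row B is a plain Nim row of size 3, so its Grundy value is 3.
By the Sprague-Grundy theorem, the Grundy value of a sum of independent games is the XOR of the component values.
Combined value = 20 ⊕ 3 = 23.

23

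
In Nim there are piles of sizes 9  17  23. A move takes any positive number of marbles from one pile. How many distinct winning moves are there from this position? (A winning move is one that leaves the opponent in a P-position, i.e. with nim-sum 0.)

Write each in binary and XOR column by column:
  01001  (9)
  10001  (17)
  10111  (23)
  -----
  01111  (15)
The overall nim-sum is X = 15. A pile of size p has a winning move iff p XOR X < p (reduce it to p XOR X).
  9: 9 XOR 15 = 6 < 9 — winning move (to 6).
  17: 17 XOR 15 = 30 ≥ 17 — no move.
  23: 23 XOR 15 = 24 ≥ 23 — no move.
That gives 1 winning move.

1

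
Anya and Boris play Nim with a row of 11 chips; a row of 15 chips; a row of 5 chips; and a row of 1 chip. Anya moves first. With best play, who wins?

Compute the nim-sum pairwise:
11 ⊕ 15 = 4
4 ⊕ 5 = 1
1 ⊕ 1 = 0
The nim-sum is 0, so this is a P-position: the player to move is in a losing position under optimal play; Anya is about to move from it and so loses — Boris wins.

Boris wins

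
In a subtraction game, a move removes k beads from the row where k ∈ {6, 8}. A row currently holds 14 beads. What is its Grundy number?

Grundy values for subtraction set {6, 8}:
k:     0  1  2  3  4  5  6  7  8  9 10 11 12 13 14
g(k):  0  0  0  0  0  0  1  1  1  1  1  1  2  2  0
So g(14) = 0.

0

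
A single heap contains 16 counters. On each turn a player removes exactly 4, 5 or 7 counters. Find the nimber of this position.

Grundy values for subtraction set {4, 5, 7}:
k:     0  1  2  3  4  5  6  7  8  9 10 11 12 13 14 15 16
g(k):  0  0  0  0  1  1  1  1  2  2  2  0  0  0  0  1  1
So g(16) = 1.

1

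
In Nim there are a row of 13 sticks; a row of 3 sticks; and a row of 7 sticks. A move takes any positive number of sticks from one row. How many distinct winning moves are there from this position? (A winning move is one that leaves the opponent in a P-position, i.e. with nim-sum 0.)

1

Bitwise XOR of the heap sizes:
  1101  (13)
  0011  (3)
  0111  (7)
  ----
  1001  (9)
The overall nim-sum is X = 9. A row of size p has a winning move iff p XOR X < p (reduce it to p XOR X).
  13: 13 XOR 9 = 4 < 13 — winning move (to 4).
  3: 3 XOR 9 = 10 ≥ 3 — no move.
  7: 7 XOR 9 = 14 ≥ 7 — no move.
That gives 1 winning move.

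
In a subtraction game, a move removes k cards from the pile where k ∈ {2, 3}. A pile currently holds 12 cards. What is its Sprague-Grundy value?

Compute g(0), g(1), … for moves {2, 3}:
k:     0  1  2  3  4  5  6  7  8  9 10 11 12
g(k):  0  0  1  1  2  0  0  1  1  2  0  0  1
So g(12) = 1.

1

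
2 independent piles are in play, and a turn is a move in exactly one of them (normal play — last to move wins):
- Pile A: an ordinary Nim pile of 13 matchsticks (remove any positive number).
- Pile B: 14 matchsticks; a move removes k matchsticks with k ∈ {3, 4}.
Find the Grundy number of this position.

Pile A is a plain Nim pile of size 13, so its Grundy value is 13.
For pile B, compute g(0), g(1), … with moves {3, 4}:
k:     0  1  2  3  4  5  6  7  8  9 10 11 12 13 14
g(k):  0  0  0  1  1  1  2  0  0  0  1  1  1  2  0
So g(14) = 0.
The value of a disjunctive sum is the nim-sum of the parts.
Combined value = 13 ⊕ 0 = 13.

13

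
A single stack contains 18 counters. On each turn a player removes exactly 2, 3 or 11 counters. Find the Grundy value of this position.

2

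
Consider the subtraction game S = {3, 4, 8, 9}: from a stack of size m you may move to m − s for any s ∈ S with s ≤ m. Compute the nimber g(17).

1

Compute g(0), g(1), … for moves {3, 4, 8, 9}:
k:     0  1  2  3  4  5  6  7  8  9 10 11 12 13 14 15 16 17
g(k):  0  0  0  1  1  1  2  0  2  3  1  3  0  0  0  1  1  1
So g(17) = 1.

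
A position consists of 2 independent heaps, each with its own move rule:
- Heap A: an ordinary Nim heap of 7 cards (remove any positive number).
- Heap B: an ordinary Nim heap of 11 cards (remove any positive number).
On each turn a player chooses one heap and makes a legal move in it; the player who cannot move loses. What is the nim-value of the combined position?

12

Heap A is a plain Nim heap of size 7, so its Grundy value is 7.
Heap B is a plain Nim heap of size 11, so its Grundy value is 11.
By the Sprague-Grundy theorem, the Grundy value of a sum of independent games is the XOR of the component values.
Combined value = 7 ⊕ 11 = 12.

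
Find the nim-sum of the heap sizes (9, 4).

13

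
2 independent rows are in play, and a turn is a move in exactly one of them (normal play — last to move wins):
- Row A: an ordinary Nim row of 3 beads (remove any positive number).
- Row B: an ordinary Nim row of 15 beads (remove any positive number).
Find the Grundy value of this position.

Row A is a plain Nim row of size 3, so its Grundy value is 3.
Row B is a plain Nim row of size 15, so its Grundy value is 15.
By the Sprague-Grundy theorem, the Grundy value of a sum of independent games is the XOR of the component values.
Combined value = 3 ⊕ 15 = 12.

12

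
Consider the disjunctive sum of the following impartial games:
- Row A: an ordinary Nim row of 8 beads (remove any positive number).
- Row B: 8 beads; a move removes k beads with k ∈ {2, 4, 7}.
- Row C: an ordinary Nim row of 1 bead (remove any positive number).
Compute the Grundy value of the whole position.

8

Row A is a plain Nim row of size 8, so its Grundy value is 8.
Build the Grundy sequence for row B with g(k) = mex{g(k−s) : s ∈ {2, 4, 7}, s ≤ k}:
g(0) = mex{} = 0
g(1) = mex{} = 0
g(2) = mex{0} = 1
g(3) = mex{0} = 1
g(4) = mex{0,1} = 2
g(5) = mex{0,1} = 2
g(6) = mex{1,2} = 0
g(7) = mex{0,1,2} = 3
g(8) = mex{0,2} = 1
So g(8) = 1.
Row C is a plain Nim row of size 1, so its Grundy value is 1.
By the Sprague-Grundy theorem, the Grundy value of a sum of independent games is the XOR of the component values.
Combined value = 8 XOR 1 XOR 1 = 8.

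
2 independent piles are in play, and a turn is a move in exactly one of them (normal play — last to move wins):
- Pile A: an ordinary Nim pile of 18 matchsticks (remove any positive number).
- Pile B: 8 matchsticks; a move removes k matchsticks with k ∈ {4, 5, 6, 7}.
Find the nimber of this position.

16

Pile A is a plain Nim pile of size 18, so its Grundy value is 18.
For pile B, compute g(0), g(1), … with moves {4, 5, 6, 7}:
g(0) = mex{} = 0
g(1) = mex{} = 0
g(2) = mex{} = 0
g(3) = mex{} = 0
g(4) = mex{0} = 1
g(5) = mex{0} = 1
g(6) = mex{0} = 1
g(7) = mex{0} = 1
g(8) = mex{0,1} = 2
So g(8) = 2.
By the Sprague-Grundy theorem, the Grundy value of a sum of independent games is the XOR of the component values.
Combined value = 18 ⊕ 2 = 16.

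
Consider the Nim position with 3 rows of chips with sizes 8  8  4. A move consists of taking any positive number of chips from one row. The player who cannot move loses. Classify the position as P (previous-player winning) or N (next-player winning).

N-position

Compute the nim-sum pairwise:
8 ^ 8 = 0
0 ^ 4 = 4
The nim-sum is 4 ≠ 0, so this is an N-position: the player to move can win.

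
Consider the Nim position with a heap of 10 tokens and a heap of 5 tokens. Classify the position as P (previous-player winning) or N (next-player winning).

N-position

Nim-sum: 10 ^ 5 = 15.
The nim-sum is 15 ≠ 0, so this is an N-position: the player to move can win.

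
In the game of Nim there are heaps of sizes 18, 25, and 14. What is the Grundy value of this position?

5

Compute the nim-sum pairwise:
18 ⊕ 25 = 11
11 ⊕ 14 = 5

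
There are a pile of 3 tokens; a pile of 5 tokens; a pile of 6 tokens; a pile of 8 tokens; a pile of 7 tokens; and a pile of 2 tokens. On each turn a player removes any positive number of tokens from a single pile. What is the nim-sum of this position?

13

Write each in binary and XOR column by column:
  0011  (3)
  0101  (5)
  0110  (6)
  1000  (8)
  0111  (7)
  0010  (2)
  ----
  1101  (13)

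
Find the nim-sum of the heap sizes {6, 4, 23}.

21

Compute the nim-sum pairwise:
6 XOR 4 = 2
2 XOR 23 = 21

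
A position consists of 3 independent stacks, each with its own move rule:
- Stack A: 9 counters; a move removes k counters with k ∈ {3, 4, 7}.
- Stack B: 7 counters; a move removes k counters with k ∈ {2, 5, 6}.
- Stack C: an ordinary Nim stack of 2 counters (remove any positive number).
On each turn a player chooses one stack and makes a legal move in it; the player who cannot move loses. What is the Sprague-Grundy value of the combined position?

2

Build the Grundy sequence for stack A with g(k) = mex{g(k−s) : s ∈ {3, 4, 7}, s ≤ k}:
k:     0  1  2  3  4  5  6  7  8  9
g(k):  0  0  0  1  1  1  2  2  2  3
So g(9) = 3.
For stack B, compute g(0), g(1), … with moves {2, 5, 6}:
k:     0  1  2  3  4  5  6  7
g(k):  0  0  1  1  0  2  1  3
So g(7) = 3.
Stack C is a plain Nim stack of size 2, so its Grundy value is 2.
By the Sprague-Grundy theorem, the Grundy value of a sum of independent games is the XOR of the component values.
Combined value = 3 ⊕ 3 ⊕ 2 = 2.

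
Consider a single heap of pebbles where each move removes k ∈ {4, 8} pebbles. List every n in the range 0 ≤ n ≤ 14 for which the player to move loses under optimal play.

0, 1, 2, 3, 12, 13, 14

Build the Grundy sequence with g(k) = mex{g(k−s) : s ∈ {4, 8}, s ≤ k}:
k:     0  1  2  3  4  5  6  7  8  9 10 11 12 13 14
g(k):  0  0  0  0  1  1  1  1  2  2  2  2  0  0  0
The P-positions (g = 0) in 0..14 are 0, 1, 2, 3, 12, 13, 14.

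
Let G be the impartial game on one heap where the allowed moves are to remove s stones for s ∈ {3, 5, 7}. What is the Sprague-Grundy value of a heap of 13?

Grundy values for subtraction set {3, 5, 7}:
k:     0  1  2  3  4  5  6  7  8  9 10 11 12 13
g(k):  0  0  0  1  1  1  2  2  2  3  0  0  0  1
So g(13) = 1.

1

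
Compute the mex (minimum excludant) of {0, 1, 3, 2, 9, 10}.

4

The values 0, 1, 2, 3 are all present; 4 is the first non-negative integer missing from the set.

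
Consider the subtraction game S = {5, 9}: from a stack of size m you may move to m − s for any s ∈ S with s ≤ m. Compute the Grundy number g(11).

2

Grundy values for subtraction set {5, 9}:
k:     0  1  2  3  4  5  6  7  8  9 10 11
g(k):  0  0  0  0  0  1  1  1  1  1  2  2
So g(11) = 2.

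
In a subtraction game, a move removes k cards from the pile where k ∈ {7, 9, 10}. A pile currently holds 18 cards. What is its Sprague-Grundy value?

0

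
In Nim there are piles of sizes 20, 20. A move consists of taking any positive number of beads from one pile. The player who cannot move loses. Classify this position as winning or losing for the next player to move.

Compute the nim-sum pairwise:
20 XOR 20 = 0
The nim-sum is 0, so this is a P-position: the player to move is in a losing position under optimal play.

Losing position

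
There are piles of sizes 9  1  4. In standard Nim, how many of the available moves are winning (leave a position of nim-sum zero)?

Nim-sum: 9 XOR 1 XOR 4 = 12.
The overall nim-sum is X = 12. A pile of size p has a winning move iff p XOR X < p (reduce it to p XOR X).
  9: 9 XOR 12 = 5 < 9 — winning move (to 5).
  1: 1 XOR 12 = 13 ≥ 1 — no move.
  4: 4 XOR 12 = 8 ≥ 4 — no move.
That gives 1 winning move.

1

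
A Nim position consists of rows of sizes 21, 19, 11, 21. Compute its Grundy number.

Write each in binary and XOR column by column:
  10101  (21)
  10011  (19)
  01011  (11)
  10101  (21)
  -----
  11000  (24)

24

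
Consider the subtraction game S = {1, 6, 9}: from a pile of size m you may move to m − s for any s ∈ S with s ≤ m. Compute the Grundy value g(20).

Grundy values for subtraction set {1, 6, 9}:
k:     0  1  2  3  4  5  6  7  8  9 10 11 12 13 14 15 16 17 18 19 20
g(k):  0  1  0  1  0  1  2  0  1  2  3  2  0  1  0  1  2  0  1  0  1
So g(20) = 1.

1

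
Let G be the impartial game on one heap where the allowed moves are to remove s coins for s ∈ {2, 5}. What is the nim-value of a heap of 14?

Compute g(0), g(1), … for moves {2, 5}:
k:     0  1  2  3  4  5  6  7  8  9 10 11 12 13 14
g(k):  0  0  1  1  0  2  1  0  0  1  1  0  2  1  0
So g(14) = 0.

0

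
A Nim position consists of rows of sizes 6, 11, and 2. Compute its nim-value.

Bitwise XOR of the heap sizes:
  0110  (6)
  1011  (11)
  0010  (2)
  ----
  1111  (15)

15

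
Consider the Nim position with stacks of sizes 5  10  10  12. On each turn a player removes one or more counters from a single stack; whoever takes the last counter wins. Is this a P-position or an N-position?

Compute the nim-sum pairwise:
5 ⊕ 10 = 15
15 ⊕ 10 = 5
5 ⊕ 12 = 9
The nim-sum is 9 ≠ 0, so this is an N-position: the player to move can win.

N-position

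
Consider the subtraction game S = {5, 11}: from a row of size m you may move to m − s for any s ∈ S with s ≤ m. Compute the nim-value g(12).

Compute g(0), g(1), … for moves {5, 11}:
g(0) = mex{} = 0
g(1) = mex{} = 0
g(2) = mex{} = 0
g(3) = mex{} = 0
g(4) = mex{} = 0
g(5) = mex{0} = 1
g(6) = mex{0} = 1
g(7) = mex{0} = 1
g(8) = mex{0} = 1
g(9) = mex{0} = 1
g(10) = mex{1} = 0
g(11) = mex{0,1} = 2
g(12) = mex{0,1} = 2
So g(12) = 2.

2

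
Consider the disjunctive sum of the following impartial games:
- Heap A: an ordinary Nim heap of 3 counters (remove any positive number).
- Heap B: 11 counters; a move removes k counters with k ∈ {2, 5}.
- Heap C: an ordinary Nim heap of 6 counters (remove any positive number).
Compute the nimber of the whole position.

5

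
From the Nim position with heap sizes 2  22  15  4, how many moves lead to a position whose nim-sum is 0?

Compute the nim-sum pairwise:
2 XOR 22 = 20
20 XOR 15 = 27
27 XOR 4 = 31
The overall nim-sum is X = 31. A heap of size p has a winning move iff p XOR X < p (reduce it to p XOR X).
  2: 2 XOR 31 = 29 ≥ 2 — no move.
  22: 22 XOR 31 = 9 < 22 — winning move (to 9).
  15: 15 XOR 31 = 16 ≥ 15 — no move.
  4: 4 XOR 31 = 27 ≥ 4 — no move.
That gives 1 winning move.

1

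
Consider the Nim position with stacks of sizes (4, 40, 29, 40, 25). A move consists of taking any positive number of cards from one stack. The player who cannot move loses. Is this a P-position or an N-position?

Nim-sum: 4 ^ 40 ^ 29 ^ 40 ^ 25 = 0.
The nim-sum is 0, so this is a P-position: the player to move is in a losing position under optimal play.

P-position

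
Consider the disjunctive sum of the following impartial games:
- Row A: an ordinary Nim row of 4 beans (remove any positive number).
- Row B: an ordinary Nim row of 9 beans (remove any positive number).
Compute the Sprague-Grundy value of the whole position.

Row A is a plain Nim row of size 4, so its Grundy value is 4.
Row B is a plain Nim row of size 9, so its Grundy value is 9.
By the Sprague-Grundy theorem, the Grundy value of a sum of independent games is the XOR of the component values.
Combined value = 4 XOR 9 = 13.

13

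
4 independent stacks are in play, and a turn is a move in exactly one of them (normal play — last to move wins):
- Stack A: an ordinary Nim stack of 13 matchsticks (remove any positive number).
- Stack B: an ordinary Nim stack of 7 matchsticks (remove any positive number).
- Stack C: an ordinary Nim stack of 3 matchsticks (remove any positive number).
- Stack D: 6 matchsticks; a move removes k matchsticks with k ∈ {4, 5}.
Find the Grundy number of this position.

Stack A is a plain Nim stack of size 13, so its Grundy value is 13.
Stack B is a plain Nim stack of size 7, so its Grundy value is 7.
Stack C is a plain Nim stack of size 3, so its Grundy value is 3.
Build the Grundy sequence for stack D with g(k) = mex{g(k−s) : s ∈ {4, 5}, s ≤ k}:
g(0) = mex{} = 0
g(1) = mex{} = 0
g(2) = mex{} = 0
g(3) = mex{} = 0
g(4) = mex{0} = 1
g(5) = mex{0} = 1
g(6) = mex{0} = 1
So g(6) = 1.
By the Sprague-Grundy theorem, the Grundy value of a sum of independent games is the XOR of the component values.
Combined value = 13 XOR 7 XOR 3 XOR 1 = 8.

8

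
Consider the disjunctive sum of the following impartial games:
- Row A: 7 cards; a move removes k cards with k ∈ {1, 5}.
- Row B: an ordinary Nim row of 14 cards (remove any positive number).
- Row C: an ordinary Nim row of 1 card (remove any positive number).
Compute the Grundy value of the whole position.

Grundy values for row A (subtraction set {1, 5}):
g(0) = mex{} = 0
g(1) = mex{0} = 1
g(2) = mex{1} = 0
g(3) = mex{0} = 1
g(4) = mex{1} = 0
g(5) = mex{0} = 1
g(6) = mex{1} = 0
g(7) = mex{0} = 1
So g(7) = 1.
Row B is a plain Nim row of size 14, so its Grundy value is 14.
Row C is a plain Nim row of size 1, so its Grundy value is 1.
The value of a disjunctive sum is the nim-sum of the parts.
Combined value = 1 ⊕ 14 ⊕ 1 = 14.

14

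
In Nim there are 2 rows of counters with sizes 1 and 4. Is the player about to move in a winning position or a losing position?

Winning position

Nim-sum: 1 ^ 4 = 5.
The nim-sum is 5 ≠ 0, so this is an N-position: the player to move can win.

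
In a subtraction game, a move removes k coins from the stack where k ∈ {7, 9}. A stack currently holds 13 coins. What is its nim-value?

1

Build the Grundy sequence with g(k) = mex{g(k−s) : s ∈ {7, 9}, s ≤ k}:
k:     0  1  2  3  4  5  6  7  8  9 10 11 12 13
g(k):  0  0  0  0  0  0  0  1  1  1  1  1  1  1
So g(13) = 1.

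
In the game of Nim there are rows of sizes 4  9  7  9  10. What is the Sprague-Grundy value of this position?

9

Nim-sum: 4 ^ 9 ^ 7 ^ 9 ^ 10 = 9.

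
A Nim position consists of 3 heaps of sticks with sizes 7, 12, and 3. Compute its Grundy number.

Compute the nim-sum pairwise:
7 ^ 12 = 11
11 ^ 3 = 8

8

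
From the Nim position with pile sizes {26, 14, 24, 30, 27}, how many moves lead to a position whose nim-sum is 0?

5

Nim-sum: 26 XOR 14 XOR 24 XOR 30 XOR 27 = 9.
The overall nim-sum is X = 9. A pile of size p has a winning move iff p XOR X < p (reduce it to p XOR X).
  26: 26 XOR 9 = 19 < 26 — winning move (to 19).
  14: 14 XOR 9 = 7 < 14 — winning move (to 7).
  24: 24 XOR 9 = 17 < 24 — winning move (to 17).
  30: 30 XOR 9 = 23 < 30 — winning move (to 23).
  27: 27 XOR 9 = 18 < 27 — winning move (to 18).
That gives 5 winning moves.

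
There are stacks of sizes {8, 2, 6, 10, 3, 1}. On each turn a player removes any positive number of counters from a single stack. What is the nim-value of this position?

4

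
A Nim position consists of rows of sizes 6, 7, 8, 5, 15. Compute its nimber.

3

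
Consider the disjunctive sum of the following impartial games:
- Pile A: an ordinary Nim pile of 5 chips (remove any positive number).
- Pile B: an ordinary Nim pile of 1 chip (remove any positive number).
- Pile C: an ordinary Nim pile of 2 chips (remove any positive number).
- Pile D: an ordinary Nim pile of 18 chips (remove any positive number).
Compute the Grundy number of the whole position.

20

Pile A is a plain Nim pile of size 5, so its Grundy value is 5.
Pile B is a plain Nim pile of size 1, so its Grundy value is 1.
Pile C is a plain Nim pile of size 2, so its Grundy value is 2.
Pile D is a plain Nim pile of size 18, so its Grundy value is 18.
By the Sprague-Grundy theorem, the Grundy value of a sum of independent games is the XOR of the component values.
Combined value = 5 ⊕ 1 ⊕ 2 ⊕ 18 = 20.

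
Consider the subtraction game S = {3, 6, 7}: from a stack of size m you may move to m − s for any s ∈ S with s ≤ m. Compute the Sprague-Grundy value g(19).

3

Compute g(0), g(1), … for moves {3, 6, 7}:
k:     0  1  2  3  4  5  6  7  8  9 10 11 12 13 14 15 16 17 18 19
g(k):  0  0  0  1  1  1  2  2  2  3  0  0  0  1  1  1  2  2  2  3
So g(19) = 3.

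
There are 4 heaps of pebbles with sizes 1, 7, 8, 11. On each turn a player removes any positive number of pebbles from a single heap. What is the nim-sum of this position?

5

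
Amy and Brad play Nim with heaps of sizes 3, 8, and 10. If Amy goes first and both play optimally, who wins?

Nim-sum: 3 ^ 8 ^ 10 = 1.
The nim-sum is 1 ≠ 0, so this is an N-position: the player to move can win; Amy has a winning move.

Amy wins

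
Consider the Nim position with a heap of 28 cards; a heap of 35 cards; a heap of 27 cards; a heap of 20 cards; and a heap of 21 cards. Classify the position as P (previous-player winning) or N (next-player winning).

N-position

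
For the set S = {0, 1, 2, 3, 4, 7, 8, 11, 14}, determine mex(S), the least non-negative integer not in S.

The values 0, 1, 2, 3, 4 are all present; 5 is the first non-negative integer missing from the set.

5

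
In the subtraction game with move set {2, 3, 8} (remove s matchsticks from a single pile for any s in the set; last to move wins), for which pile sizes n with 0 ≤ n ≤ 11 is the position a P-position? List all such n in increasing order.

0, 1, 5, 6, 10, 11

Build the Grundy sequence with g(k) = mex{g(k−s) : s ∈ {2, 3, 8}, s ≤ k}:
k:     0  1  2  3  4  5  6  7  8  9 10 11
g(k):  0  0  1  1  2  0  0  1  1  2  0  0
The P-positions (g = 0) in 0..11 are 0, 1, 5, 6, 10, 11.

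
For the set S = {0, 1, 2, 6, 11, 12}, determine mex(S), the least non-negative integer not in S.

3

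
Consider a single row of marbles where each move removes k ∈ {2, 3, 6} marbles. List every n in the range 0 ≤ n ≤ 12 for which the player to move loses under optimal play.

Build the Grundy sequence with g(k) = mex{g(k−s) : s ∈ {2, 3, 6}, s ≤ k}:
g(0) = mex{} = 0
g(1) = mex{} = 0
g(2) = mex{0} = 1
g(3) = mex{0} = 1
g(4) = mex{0,1} = 2
g(5) = mex{1} = 0
g(6) = mex{0,1,2} = 3
g(7) = mex{0,2} = 1
g(8) = mex{0,1,3} = 2
g(9) = mex{1,3} = 0
g(10) = mex{1,2} = 0
g(11) = mex{0,2} = 1
g(12) = mex{0,3} = 1
The P-positions (g = 0) in 0..12 are 0, 1, 5, 9, 10.

0, 1, 5, 9, 10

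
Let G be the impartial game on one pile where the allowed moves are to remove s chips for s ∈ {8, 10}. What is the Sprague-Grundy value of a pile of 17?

2

Grundy values for subtraction set {8, 10}:
k:     0  1  2  3  4  5  6  7  8  9 10 11 12 13 14 15 16 17
g(k):  0  0  0  0  0  0  0  0  1  1  1  1  1  1  1  1  2  2
So g(17) = 2.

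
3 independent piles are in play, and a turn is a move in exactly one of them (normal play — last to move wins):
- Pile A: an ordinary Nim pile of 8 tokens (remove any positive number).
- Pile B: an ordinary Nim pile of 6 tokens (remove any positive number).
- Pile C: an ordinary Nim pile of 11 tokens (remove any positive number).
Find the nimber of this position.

Pile A is a plain Nim pile of size 8, so its Grundy value is 8.
Pile B is a plain Nim pile of size 6, so its Grundy value is 6.
Pile C is a plain Nim pile of size 11, so its Grundy value is 11.
The value of a disjunctive sum is the nim-sum of the parts.
Combined value = 8 ⊕ 6 ⊕ 11 = 5.

5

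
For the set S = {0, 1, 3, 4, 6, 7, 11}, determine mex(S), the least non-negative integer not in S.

The values 0, 1 are all present; 2 is the first non-negative integer missing from the set.

2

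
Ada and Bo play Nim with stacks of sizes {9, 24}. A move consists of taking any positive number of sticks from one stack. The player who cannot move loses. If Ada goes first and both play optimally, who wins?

Nim-sum: 9 XOR 24 = 17.
The nim-sum is 17 ≠ 0, so this is an N-position: the player to move can win; Ada has a winning move.

Ada wins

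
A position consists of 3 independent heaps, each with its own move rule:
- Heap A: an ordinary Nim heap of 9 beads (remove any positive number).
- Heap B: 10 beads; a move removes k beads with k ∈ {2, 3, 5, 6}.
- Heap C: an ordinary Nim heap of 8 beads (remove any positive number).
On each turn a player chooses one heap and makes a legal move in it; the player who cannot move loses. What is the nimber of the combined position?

0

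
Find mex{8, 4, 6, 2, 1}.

0

0 is not in the set, so the mex is 0.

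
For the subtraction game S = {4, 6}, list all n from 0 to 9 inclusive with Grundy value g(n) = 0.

0, 1, 2, 3

Build the Grundy sequence with g(k) = mex{g(k−s) : s ∈ {4, 6}, s ≤ k}:
g(0) = mex{} = 0
g(1) = mex{} = 0
g(2) = mex{} = 0
g(3) = mex{} = 0
g(4) = mex{0} = 1
g(5) = mex{0} = 1
g(6) = mex{0} = 1
g(7) = mex{0} = 1
g(8) = mex{0,1} = 2
g(9) = mex{0,1} = 2
The P-positions (g = 0) in 0..9 are 0, 1, 2, 3.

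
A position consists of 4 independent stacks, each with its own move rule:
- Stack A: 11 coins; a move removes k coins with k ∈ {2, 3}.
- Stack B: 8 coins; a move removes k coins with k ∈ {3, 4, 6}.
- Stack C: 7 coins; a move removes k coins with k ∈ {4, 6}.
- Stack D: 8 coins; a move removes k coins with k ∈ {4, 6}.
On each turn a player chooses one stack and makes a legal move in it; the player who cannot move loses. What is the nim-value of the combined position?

1

For stack A, compute g(0), g(1), … with moves {2, 3}:
k:     0  1  2  3  4  5  6  7  8  9 10 11
g(k):  0  0  1  1  2  0  0  1  1  2  0  0
So g(11) = 0.
Grundy values for stack B (subtraction set {3, 4, 6}):
g(0) = mex{} = 0
g(1) = mex{} = 0
g(2) = mex{} = 0
g(3) = mex{0} = 1
g(4) = mex{0} = 1
g(5) = mex{0} = 1
g(6) = mex{0,1} = 2
g(7) = mex{0,1} = 2
g(8) = mex{0,1} = 2
So g(8) = 2.
For stack C, compute g(0), g(1), … with moves {4, 6}:
g(0) = mex{} = 0
g(1) = mex{} = 0
g(2) = mex{} = 0
g(3) = mex{} = 0
g(4) = mex{0} = 1
g(5) = mex{0} = 1
g(6) = mex{0} = 1
g(7) = mex{0} = 1
So g(7) = 1.
Grundy values for stack D (subtraction set {4, 6}):
g(0) = mex{} = 0
g(1) = mex{} = 0
g(2) = mex{} = 0
g(3) = mex{} = 0
g(4) = mex{0} = 1
g(5) = mex{0} = 1
g(6) = mex{0} = 1
g(7) = mex{0} = 1
g(8) = mex{0,1} = 2
So g(8) = 2.
The value of a disjunctive sum is the nim-sum of the parts.
Combined value = 0 ⊕ 2 ⊕ 1 ⊕ 2 = 1.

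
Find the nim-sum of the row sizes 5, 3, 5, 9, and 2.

8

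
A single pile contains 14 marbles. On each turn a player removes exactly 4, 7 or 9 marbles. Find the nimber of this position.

0

Compute g(0), g(1), … for moves {4, 7, 9}:
k:     0  1  2  3  4  5  6  7  8  9 10 11 12 13 14
g(k):  0  0  0  0  1  1  1  1  2  2  2  2  3  0  0
So g(14) = 0.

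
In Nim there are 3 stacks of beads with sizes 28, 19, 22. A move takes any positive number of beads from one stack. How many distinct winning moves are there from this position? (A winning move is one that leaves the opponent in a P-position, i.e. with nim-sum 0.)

3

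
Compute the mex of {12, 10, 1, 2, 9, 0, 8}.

3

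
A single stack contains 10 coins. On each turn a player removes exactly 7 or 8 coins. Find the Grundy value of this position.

1

Build the Grundy sequence with g(k) = mex{g(k−s) : s ∈ {7, 8}, s ≤ k}:
k:     0  1  2  3  4  5  6  7  8  9 10
g(k):  0  0  0  0  0  0  0  1  1  1  1
So g(10) = 1.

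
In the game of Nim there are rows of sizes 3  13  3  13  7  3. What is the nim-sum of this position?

4

Compute the nim-sum pairwise:
3 XOR 13 = 14
14 XOR 3 = 13
13 XOR 13 = 0
0 XOR 7 = 7
7 XOR 3 = 4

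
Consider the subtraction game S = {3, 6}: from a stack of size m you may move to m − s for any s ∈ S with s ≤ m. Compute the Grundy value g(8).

2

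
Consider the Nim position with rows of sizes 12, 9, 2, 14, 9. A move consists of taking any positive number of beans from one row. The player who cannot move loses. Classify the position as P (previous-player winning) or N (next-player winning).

P-position

Compute the nim-sum pairwise:
12 ^ 9 = 5
5 ^ 2 = 7
7 ^ 14 = 9
9 ^ 9 = 0
The nim-sum is 0, so this is a P-position: the player to move is in a losing position under optimal play.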